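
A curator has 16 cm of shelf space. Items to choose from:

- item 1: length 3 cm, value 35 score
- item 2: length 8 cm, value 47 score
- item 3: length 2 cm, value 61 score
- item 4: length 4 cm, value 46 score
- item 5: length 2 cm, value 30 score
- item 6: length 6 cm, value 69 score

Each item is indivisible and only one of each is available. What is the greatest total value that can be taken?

Check high-value combinations within 16 cm:
- item 1+item 3+item 4+item 6: length 3+2+4+6=15, value 35+61+46+69=211
- item 3+item 4+item 5+item 6: length 2+4+2+6=14, value 61+46+30+69=206
- item 1+item 3+item 5+item 6: length 3+2+2+6=13, value 35+61+30+69=195
Best: 211 score.

211 score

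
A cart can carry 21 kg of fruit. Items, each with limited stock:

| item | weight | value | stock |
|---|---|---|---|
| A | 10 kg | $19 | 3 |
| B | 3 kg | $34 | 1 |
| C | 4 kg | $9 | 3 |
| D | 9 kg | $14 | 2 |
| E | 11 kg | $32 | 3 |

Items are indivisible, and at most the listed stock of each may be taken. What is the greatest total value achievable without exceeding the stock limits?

$75

Top feasible selections:
- 1×B + 1×C + 1×E: weight 18, value 75
- 1×A + 1×B + 2×C: weight 21, value 71
- 1×B + 1×E: weight 14, value 66
Best: $75.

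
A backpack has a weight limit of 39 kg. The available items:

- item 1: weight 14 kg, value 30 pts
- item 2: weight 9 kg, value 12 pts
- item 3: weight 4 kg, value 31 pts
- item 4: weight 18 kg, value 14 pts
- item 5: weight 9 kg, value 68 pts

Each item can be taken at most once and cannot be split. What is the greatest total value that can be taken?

Check high-value combinations within 39 kg:
- item 1+item 2+item 3+item 5: weight 14+9+4+9=36, value 30+12+31+68=141
- item 1+item 3+item 5: weight 14+4+9=27, value 30+31+68=129
- item 3+item 4+item 5: weight 4+18+9=31, value 31+14+68=113
- item 2+item 3+item 5: weight 9+4+9=22, value 12+31+68=111
Best: 141 pts.

141 pts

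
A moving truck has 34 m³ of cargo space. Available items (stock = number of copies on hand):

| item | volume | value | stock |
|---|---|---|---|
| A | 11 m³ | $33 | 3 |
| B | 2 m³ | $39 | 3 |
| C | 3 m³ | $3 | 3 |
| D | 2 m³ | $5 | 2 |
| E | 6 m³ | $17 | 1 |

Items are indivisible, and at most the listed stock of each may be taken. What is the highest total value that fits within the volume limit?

Top feasible selections:
- 2×A + 3×B + 1×E: volume 34, value 200
- 2×A + 3×B + 2×D: volume 32, value 193
Best: $200.

$200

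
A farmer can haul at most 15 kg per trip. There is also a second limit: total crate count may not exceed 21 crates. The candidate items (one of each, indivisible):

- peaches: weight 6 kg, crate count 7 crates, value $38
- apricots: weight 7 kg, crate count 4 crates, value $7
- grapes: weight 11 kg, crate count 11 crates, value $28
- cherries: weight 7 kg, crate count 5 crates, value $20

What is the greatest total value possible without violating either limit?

$58

Feasible sets respecting both limits:
- peaches+cherries: weight 13, crate count 12, value 58
- peaches+apricots: weight 13, crate count 11, value 45
- peaches: weight 6, crate count 7, value 38
Best: $58.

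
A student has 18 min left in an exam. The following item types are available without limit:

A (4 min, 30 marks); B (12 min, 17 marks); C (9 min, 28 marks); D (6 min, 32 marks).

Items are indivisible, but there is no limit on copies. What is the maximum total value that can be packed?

122 marks

Best value-per-unit is A at 30/4; filling with it alone gives 4×30 = 120.
Optimal mix: 3×A + 1×D → time 18, value 122.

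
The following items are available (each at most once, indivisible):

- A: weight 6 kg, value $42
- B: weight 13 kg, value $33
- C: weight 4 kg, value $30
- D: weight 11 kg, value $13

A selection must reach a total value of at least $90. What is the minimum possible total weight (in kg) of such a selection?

Subsets with value ≥ 90, sorted by total weight:
- A+B+C: weight 23, value 105
- A+B+C+D: weight 34, value 118
Minimum weight: 23 kg.

23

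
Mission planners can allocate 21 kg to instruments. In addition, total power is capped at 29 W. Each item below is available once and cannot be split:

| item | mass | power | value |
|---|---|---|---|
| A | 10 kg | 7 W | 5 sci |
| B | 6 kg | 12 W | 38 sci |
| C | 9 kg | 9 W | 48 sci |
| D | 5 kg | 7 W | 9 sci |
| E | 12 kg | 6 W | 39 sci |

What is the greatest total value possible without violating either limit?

95 sci

Feasible sets respecting both limits:
- B+C+D: mass 20, power 28, value 95
- C+E: mass 21, power 15, value 87
- B+C: mass 15, power 21, value 86
Best: 95 sci.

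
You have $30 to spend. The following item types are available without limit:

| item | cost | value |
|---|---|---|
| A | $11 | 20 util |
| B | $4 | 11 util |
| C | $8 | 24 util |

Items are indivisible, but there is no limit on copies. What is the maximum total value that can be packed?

Best value-per-unit is C at 24/8; filling with it alone gives 3×24 = 72.
Optimal mix: 1×B + 3×C → cost 28, value 83.

83 util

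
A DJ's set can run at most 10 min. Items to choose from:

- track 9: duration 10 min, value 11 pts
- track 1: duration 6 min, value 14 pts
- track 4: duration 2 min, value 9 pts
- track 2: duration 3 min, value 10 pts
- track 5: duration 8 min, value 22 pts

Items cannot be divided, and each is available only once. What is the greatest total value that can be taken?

31 pts

Check high-value combinations within 10 min:
- track 4+track 5: duration 2+8=10, value 9+22=31
- track 1+track 2: duration 6+3=9, value 14+10=24
- track 1+track 4: duration 6+2=8, value 14+9=23
- track 5: duration 8, value 22
Best: 31 pts.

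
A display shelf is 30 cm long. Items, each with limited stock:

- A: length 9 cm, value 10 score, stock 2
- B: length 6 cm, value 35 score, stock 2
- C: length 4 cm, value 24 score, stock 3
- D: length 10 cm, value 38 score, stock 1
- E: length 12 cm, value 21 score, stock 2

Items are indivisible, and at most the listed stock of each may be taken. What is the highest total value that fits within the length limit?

156 score

Best selections within length 30 and stock limits:
- 2×B + 2×C + 1×D: length 30, value 156
- 1×B + 3×C + 1×D: length 28, value 145
Best: 156 score.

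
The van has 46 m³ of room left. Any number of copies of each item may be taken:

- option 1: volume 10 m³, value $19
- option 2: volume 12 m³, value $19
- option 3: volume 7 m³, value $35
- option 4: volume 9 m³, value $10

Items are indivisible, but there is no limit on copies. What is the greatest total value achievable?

Best value-per-unit is option 3 at 35/7, and filling with it alone uses volume 6×7=42. No mix of the others beats 6×35 = 210.

$210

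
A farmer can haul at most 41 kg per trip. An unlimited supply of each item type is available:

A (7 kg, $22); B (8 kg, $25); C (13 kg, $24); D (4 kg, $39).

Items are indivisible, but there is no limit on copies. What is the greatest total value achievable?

$390

Best value-per-unit is D at 39/4, and filling with it alone uses weight 10×4=40. No mix of the others beats 10×39 = 390.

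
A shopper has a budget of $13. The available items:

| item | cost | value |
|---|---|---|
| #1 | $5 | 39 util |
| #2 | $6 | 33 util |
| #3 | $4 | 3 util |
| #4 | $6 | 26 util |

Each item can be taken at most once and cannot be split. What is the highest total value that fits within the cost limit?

72 util

Check high-value combinations within $13:
- #1+#2: cost 5+6=11, value 39+33=72
- #1+#4: cost 5+6=11, value 39+26=65
- #2+#4: cost 6+6=12, value 33+26=59
- #1+#3: cost 5+4=9, value 39+3=42
Best: 72 util.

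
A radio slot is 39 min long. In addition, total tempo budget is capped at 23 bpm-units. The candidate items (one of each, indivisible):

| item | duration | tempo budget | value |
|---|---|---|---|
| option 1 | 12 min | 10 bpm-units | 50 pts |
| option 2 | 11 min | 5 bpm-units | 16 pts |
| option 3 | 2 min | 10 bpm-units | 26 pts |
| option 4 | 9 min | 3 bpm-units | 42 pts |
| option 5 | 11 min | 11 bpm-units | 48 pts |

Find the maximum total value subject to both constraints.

118 pts

Feasible sets respecting both limits:
- option 1+option 3+option 4: duration 23, tempo budget 23, value 118
- option 1+option 2+option 4: duration 32, tempo budget 18, value 108
- option 2+option 4+option 5: duration 31, tempo budget 19, value 106
- option 1+option 5: duration 23, tempo budget 21, value 98
Best: 118 pts.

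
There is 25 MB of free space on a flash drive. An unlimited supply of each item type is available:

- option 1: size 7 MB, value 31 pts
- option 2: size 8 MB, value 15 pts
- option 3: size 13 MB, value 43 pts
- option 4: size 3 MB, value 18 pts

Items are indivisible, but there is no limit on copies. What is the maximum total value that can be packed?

Best value-per-unit is option 4 at 18/3, and filling with it alone uses size 8×3=24. No mix of the others beats 8×18 = 144.

144 pts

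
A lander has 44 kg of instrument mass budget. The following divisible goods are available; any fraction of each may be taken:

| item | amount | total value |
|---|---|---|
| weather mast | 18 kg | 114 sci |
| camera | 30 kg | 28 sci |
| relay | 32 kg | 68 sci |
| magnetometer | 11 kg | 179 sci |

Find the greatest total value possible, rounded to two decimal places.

324.88

Take in order of value per unit:
- magnetometer (179/11 per unit): all 11 → value 179, running total 179.00
- weather mast (114/18 per unit): all 18 → value 114, running total 293.00
- relay (68/32 per unit): 15 of 32 → value 15×68/32 = 31.8750, running total 324.88
Total 324.88.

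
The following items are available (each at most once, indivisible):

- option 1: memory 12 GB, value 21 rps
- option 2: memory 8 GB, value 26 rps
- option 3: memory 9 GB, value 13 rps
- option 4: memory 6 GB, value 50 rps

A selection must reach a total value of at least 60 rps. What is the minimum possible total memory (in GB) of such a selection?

Subsets with value ≥ 60, sorted by total memory:
- option 2+option 4: memory 14, value 76
- option 3+option 4: memory 15, value 63
- option 1+option 4: memory 18, value 71
- option 2+option 3+option 4: memory 23, value 89
Minimum memory: 14 GB.

14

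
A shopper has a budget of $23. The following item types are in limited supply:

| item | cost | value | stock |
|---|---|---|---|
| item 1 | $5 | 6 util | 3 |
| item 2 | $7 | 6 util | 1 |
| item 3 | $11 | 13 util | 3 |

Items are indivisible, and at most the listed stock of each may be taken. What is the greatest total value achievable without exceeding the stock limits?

Top feasible selections:
- 2×item 3: cost 22, value 26
- 2×item 1 + 1×item 3: cost 21, value 25
Best: 26 util.

26 util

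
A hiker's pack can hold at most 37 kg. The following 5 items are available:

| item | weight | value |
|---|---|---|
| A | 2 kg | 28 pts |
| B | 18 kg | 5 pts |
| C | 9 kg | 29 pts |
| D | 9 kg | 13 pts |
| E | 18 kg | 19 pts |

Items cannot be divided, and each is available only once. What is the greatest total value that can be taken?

Check high-value combinations within 37 kg:
- A+C+E: weight 2+9+18=29, value 28+29+19=76
- A+C+D: weight 2+9+9=20, value 28+29+13=70
- A+B+C: weight 2+18+9=29, value 28+5+29=62
- C+D+E: weight 9+9+18=36, value 29+13+19=61
- A+D+E: weight 2+9+18=29, value 28+13+19=60
Best: 76 pts.

76 pts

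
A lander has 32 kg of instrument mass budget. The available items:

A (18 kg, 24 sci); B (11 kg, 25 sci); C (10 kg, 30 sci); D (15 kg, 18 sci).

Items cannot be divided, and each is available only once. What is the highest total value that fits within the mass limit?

55 sci

Check high-value combinations within 32 kg:
- B+C: mass 11+10=21, value 25+30=55
- A+C: mass 18+10=28, value 24+30=54
- A+B: mass 18+11=29, value 24+25=49
- C+D: mass 10+15=25, value 30+18=48
- B+D: mass 11+15=26, value 25+18=43
Best: 55 sci.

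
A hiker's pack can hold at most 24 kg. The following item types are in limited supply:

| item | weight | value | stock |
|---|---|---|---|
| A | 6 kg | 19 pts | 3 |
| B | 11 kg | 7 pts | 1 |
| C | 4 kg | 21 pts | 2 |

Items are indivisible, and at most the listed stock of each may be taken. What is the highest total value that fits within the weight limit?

80 pts

Top feasible selections:
- 2×A + 2×C: weight 20, value 80
- 3×A + 1×C: weight 22, value 78
- 1×A + 2×C: weight 14, value 61
Best: 80 pts.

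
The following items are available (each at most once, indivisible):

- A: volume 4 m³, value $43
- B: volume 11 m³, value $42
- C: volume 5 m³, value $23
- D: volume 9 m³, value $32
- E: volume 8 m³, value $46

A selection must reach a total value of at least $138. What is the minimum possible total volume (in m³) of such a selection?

Subsets with value ≥ 138, sorted by total volume:
- A+C+D+E: volume 26, value 144
- A+B+C+E: volume 28, value 154
- A+B+C+D: volume 29, value 140
Minimum volume: 26 m³.

26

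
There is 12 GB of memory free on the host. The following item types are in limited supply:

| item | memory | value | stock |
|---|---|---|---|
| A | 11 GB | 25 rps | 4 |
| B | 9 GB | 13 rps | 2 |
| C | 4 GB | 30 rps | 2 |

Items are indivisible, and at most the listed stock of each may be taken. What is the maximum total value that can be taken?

Best selections within memory 12 and stock limits:
- 2×C: memory 8, value 60
- 1×C: memory 4, value 30
- 1×A: memory 11, value 25
- 1×B: memory 9, value 13
Best: 60 rps.

60 rps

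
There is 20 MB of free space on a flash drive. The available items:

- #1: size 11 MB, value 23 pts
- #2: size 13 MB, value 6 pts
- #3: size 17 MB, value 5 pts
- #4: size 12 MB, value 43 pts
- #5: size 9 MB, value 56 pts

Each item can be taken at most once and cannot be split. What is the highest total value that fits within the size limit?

79 pts

Check high-value combinations within 20 MB:
- #1+#5: size 11+9=20, value 23+56=79
- #5: size 9, value 56
- #4: size 12, value 43
- #1: size 11, value 23
- #2: size 13, value 6
Best: 79 pts.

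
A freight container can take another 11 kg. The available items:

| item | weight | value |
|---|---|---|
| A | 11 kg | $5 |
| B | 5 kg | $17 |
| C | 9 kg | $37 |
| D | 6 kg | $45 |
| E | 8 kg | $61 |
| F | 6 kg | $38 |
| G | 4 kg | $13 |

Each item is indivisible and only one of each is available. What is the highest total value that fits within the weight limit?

Check high-value combinations within 11 kg:
- B+D: weight 5+6=11, value 17+45=62
- E: weight 8, value 61
- D+G: weight 6+4=10, value 45+13=58
Best: $62.

$62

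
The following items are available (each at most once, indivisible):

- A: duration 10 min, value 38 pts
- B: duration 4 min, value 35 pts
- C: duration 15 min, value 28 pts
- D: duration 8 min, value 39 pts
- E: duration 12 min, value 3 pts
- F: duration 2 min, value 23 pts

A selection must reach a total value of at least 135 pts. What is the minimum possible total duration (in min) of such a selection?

Subsets with value ≥ 135, sorted by total duration:
- A+B+D+F: duration 24, value 135
- A+B+D+E+F: duration 36, value 138
- A+B+C+D: duration 37, value 140
- A+B+C+D+F: duration 39, value 163
Minimum duration: 24 min.

24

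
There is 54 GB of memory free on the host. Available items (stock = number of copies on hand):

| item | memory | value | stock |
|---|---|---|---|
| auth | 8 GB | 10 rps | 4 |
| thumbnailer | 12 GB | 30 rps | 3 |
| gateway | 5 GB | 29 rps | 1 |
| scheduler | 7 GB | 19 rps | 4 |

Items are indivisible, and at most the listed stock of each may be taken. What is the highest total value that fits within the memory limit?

146 rps

Best selections within memory 54 and stock limits:
- 2×thumbnailer + 1×gateway + 3×scheduler: memory 50, value 146
- 1×auth + 1×thumbnailer + 1×gateway + 4×scheduler: memory 53, value 145
Best: 146 rps.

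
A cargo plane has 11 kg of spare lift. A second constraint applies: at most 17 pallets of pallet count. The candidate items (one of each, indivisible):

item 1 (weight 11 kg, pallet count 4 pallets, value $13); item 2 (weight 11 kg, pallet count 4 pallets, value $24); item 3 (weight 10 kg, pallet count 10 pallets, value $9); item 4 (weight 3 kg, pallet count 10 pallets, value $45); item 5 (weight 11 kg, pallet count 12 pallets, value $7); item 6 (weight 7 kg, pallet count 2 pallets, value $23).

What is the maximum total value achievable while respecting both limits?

$68

Feasible sets respecting both limits:
- item 4+item 6: weight 10, pallet count 12, value 68
- item 4: weight 3, pallet count 10, value 45
- item 2: weight 11, pallet count 4, value 24
- item 6: weight 7, pallet count 2, value 23
Best: $68.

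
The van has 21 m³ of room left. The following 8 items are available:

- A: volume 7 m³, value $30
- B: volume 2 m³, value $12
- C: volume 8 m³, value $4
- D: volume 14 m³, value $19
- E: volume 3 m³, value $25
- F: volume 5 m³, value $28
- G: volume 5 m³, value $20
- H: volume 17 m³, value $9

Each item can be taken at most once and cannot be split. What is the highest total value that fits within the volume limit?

This is a 0/1 knapsack; check combinations near the capacity.
- A+E+F+G: volume 7+3+5+5=20, value 30+25+28+20=103
- A+B+E+F: volume 7+2+3+5=17, value 30+12+25+28=95
- A+B+F+G: volume 7+2+5+5=19, value 30+12+28+20=90
- A+B+E+G: volume 7+2+3+5=17, value 30+12+25+20=87
- B+E+F+G: volume 2+3+5+5=15, value 12+25+28+20=85
Best: $103.

$103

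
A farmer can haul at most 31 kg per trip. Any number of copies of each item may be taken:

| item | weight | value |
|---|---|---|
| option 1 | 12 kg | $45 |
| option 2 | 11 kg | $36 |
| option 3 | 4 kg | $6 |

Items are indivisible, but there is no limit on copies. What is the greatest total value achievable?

$96

Best value-per-unit is option 1 at 45/12; filling with it alone gives 2×45 = 90.
Optimal mix: 2×option 1 + 1×option 3 → weight 28, value 96.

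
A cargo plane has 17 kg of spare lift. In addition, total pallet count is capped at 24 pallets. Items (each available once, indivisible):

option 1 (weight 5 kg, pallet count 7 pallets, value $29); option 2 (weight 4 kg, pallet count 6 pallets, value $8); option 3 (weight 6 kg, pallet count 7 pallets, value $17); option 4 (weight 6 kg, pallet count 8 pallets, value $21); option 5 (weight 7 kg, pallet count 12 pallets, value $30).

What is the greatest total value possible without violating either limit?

Feasible sets respecting both limits:
- option 1+option 3+option 4: weight 17, pallet count 22, value 67
- option 1+option 5: weight 12, pallet count 19, value 59
- option 1+option 2+option 4: weight 15, pallet count 21, value 58
- option 1+option 2+option 3: weight 15, pallet count 20, value 54
Best: $67.

$67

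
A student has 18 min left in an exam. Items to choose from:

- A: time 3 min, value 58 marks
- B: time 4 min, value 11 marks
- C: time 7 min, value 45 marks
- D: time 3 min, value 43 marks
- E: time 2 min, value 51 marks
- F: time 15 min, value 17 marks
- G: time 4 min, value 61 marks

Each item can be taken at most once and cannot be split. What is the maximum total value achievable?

224 marks

Check high-value combinations within 18 min:
- A+B+D+E+G: time 3+4+3+2+4=16, value 58+11+43+51+61=224
- A+C+E+G: time 3+7+2+4=16, value 58+45+51+61=215
- A+D+E+G: time 3+3+2+4=12, value 58+43+51+61=213
- A+C+D+G: time 3+7+3+4=17, value 58+45+43+61=207
Best: 224 marks.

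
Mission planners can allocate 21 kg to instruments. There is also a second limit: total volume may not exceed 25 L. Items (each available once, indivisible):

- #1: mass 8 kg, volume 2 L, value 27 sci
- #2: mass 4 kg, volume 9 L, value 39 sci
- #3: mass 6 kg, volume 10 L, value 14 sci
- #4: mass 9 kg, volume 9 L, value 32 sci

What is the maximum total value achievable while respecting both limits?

98 sci

Feasible sets respecting both limits:
- #1+#2+#4: mass 21, volume 20, value 98
- #1+#2+#3: mass 18, volume 21, value 80
- #2+#4: mass 13, volume 18, value 71
Best: 98 sci.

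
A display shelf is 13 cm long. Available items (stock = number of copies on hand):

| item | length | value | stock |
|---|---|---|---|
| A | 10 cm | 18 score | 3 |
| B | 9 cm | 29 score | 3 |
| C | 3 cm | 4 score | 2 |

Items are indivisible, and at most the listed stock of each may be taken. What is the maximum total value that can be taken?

33 score

Best selections within length 13 and stock limits:
- 1×B + 1×C: length 12, value 33
- 1×B: length 9, value 29
- 1×A + 1×C: length 13, value 22
- 1×A: length 10, value 18
Best: 33 score.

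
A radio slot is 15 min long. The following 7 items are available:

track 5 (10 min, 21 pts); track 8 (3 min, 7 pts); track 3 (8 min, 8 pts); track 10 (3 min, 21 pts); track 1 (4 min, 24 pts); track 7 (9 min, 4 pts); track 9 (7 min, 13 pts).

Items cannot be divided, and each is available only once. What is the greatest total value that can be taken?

58 pts

Check high-value combinations within 15 min:
- track 10+track 1+track 9: duration 3+4+7=14, value 21+24+13=58
- track 3+track 10+track 1: duration 8+3+4=15, value 8+21+24=53
- track 8+track 10+track 1: duration 3+3+4=10, value 7+21+24=52
Best: 58 pts.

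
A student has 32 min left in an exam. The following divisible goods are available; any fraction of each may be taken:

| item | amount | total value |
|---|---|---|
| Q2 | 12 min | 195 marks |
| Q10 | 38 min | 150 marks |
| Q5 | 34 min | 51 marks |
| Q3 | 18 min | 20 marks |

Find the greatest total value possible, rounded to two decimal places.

Take in order of value per unit:
- Q2 (195/12 per unit): all 12 → value 195, running total 195.00
- Q10 (150/38 per unit): 20 of 38 → value 20×150/38 = 78.9474, running total 273.95
Total 273.95.

273.95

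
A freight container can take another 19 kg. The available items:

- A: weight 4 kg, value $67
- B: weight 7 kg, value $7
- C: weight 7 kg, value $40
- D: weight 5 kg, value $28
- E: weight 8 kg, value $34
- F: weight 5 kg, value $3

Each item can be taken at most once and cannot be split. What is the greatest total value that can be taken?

$141

This is a 0/1 knapsack; check combinations near the capacity.
- A+C+E: weight 4+7+8=19, value 67+40+34=141
- A+C+D: weight 4+7+5=16, value 67+40+28=135
- A+D+E: weight 4+5+8=17, value 67+28+34=129
Best: $141.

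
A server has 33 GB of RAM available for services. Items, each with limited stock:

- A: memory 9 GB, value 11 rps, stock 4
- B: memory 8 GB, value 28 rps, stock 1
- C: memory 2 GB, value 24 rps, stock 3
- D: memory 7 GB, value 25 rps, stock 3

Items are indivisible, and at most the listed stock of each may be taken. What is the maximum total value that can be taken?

151 rps

Best selections within memory 33 and stock limits:
- 1×B + 2×C + 3×D: memory 33, value 151
- 1×B + 3×C + 2×D: memory 28, value 150
- 3×C + 3×D: memory 27, value 147
- 1×A + 1×B + 3×C + 1×D: memory 30, value 136
Best: 151 rps.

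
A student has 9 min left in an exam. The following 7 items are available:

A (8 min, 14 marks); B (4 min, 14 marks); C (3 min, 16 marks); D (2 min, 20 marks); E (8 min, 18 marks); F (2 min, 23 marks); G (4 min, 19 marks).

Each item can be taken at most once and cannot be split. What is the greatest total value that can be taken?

62 marks

Check high-value combinations within 9 min:
- D+F+G: time 2+2+4=8, value 20+23+19=62
- C+D+F: time 3+2+2=7, value 16+20+23=59
- C+F+G: time 3+2+4=9, value 16+23+19=58
- B+D+F: time 4+2+2=8, value 14+20+23=57
- C+D+G: time 3+2+4=9, value 16+20+19=55
Best: 62 marks.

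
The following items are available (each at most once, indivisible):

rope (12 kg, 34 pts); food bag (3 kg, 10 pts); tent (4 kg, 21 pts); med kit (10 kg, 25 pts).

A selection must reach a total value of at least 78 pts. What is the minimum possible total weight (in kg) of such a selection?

26

Subsets with value ≥ 78, sorted by total weight:
- rope+tent+med kit: weight 26, value 80
- rope+food bag+tent+med kit: weight 29, value 90
Minimum weight: 26 kg.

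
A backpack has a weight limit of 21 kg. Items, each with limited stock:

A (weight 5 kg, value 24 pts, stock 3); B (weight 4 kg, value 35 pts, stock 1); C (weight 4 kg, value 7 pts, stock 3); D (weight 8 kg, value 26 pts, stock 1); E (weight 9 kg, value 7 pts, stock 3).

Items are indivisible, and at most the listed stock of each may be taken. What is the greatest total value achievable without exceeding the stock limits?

Best selections within weight 21 and stock limits:
- 3×A + 1×B: weight 19, value 107
- 1×A + 1×B + 1×C + 1×D: weight 21, value 92
Best: 107 pts.

107 pts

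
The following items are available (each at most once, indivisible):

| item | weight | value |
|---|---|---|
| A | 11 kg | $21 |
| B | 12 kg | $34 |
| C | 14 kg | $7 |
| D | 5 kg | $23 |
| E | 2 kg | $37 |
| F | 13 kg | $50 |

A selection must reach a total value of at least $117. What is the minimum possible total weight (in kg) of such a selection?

Subsets with value ≥ 117, sorted by total weight:
- B+E+F: weight 27, value 121
- A+D+E+F: weight 31, value 131
- B+D+E+F: weight 32, value 144
- C+D+E+F: weight 34, value 117
Minimum weight: 27 kg.

27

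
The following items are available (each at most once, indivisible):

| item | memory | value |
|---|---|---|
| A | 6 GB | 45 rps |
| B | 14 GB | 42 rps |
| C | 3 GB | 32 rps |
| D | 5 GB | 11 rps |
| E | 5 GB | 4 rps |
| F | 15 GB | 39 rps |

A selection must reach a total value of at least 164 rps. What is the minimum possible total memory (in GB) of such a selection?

Subsets with value ≥ 164, sorted by total memory:
- A+B+C+D+F: memory 43, value 169
- A+B+C+D+E+F: memory 48, value 173
Minimum memory: 43 GB.

43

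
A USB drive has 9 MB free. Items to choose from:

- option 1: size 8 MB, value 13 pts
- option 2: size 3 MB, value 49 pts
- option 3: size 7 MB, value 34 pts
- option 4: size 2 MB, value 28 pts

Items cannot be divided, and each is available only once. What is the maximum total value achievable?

This is a 0/1 knapsack; check combinations near the capacity.
- option 2+option 4: size 3+2=5, value 49+28=77
- option 3+option 4: size 7+2=9, value 34+28=62
- option 2: size 3, value 49
- option 3: size 7, value 34
- option 4: size 2, value 28
Best: 77 pts.

77 pts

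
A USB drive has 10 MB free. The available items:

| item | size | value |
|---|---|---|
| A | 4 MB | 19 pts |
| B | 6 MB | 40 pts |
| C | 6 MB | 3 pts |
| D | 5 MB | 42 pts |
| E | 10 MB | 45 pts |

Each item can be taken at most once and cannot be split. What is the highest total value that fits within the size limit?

61 pts

Check high-value combinations within 10 MB:
- A+D: size 4+5=9, value 19+42=61
- A+B: size 4+6=10, value 19+40=59
- E: size 10, value 45
Best: 61 pts.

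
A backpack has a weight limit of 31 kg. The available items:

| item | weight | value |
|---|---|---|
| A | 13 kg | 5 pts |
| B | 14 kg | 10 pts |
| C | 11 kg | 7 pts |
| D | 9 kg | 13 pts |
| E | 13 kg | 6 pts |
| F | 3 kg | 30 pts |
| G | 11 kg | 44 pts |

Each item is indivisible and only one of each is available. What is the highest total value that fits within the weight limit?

Check high-value combinations within 31 kg:
- D+F+G: weight 9+3+11=23, value 13+30+44=87
- B+F+G: weight 14+3+11=28, value 10+30+44=84
- C+F+G: weight 11+3+11=25, value 7+30+44=81
- E+F+G: weight 13+3+11=27, value 6+30+44=80
- A+F+G: weight 13+3+11=27, value 5+30+44=79
Best: 87 pts.

87 pts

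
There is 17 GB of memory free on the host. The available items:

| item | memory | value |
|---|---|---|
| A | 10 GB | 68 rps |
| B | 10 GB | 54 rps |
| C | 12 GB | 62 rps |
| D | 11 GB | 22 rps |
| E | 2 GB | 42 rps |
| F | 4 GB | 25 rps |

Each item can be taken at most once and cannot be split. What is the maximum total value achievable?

Check high-value combinations within 17 GB:
- A+E+F: memory 10+2+4=16, value 68+42+25=135
- B+E+F: memory 10+2+4=16, value 54+42+25=121
- A+E: memory 10+2=12, value 68+42=110
- C+E: memory 12+2=14, value 62+42=104
- B+E: memory 10+2=12, value 54+42=96
Best: 135 rps.

135 rps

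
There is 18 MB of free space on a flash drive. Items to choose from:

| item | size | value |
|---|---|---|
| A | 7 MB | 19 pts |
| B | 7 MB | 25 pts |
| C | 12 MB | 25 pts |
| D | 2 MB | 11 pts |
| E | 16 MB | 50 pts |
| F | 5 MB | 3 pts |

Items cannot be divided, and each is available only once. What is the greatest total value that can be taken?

Check high-value combinations within 18 MB:
- D+E: size 2+16=18, value 11+50=61
- A+B+D: size 7+7+2=16, value 19+25+11=55
- E: size 16, value 50
Best: 61 pts.

61 pts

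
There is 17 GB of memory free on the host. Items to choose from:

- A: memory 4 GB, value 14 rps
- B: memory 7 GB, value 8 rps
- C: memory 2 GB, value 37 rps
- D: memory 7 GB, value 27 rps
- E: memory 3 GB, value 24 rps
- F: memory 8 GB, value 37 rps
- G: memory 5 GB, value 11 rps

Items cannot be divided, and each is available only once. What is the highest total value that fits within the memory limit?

112 rps

Check high-value combinations within 17 GB:
- A+C+E+F: memory 4+2+3+8=17, value 14+37+24+37=112
- A+C+D+E: memory 4+2+7+3=16, value 14+37+27+24=102
- C+D+F: memory 2+7+8=17, value 37+27+37=101
- C+D+E+G: memory 2+7+3+5=17, value 37+27+24+11=99
Best: 112 rps.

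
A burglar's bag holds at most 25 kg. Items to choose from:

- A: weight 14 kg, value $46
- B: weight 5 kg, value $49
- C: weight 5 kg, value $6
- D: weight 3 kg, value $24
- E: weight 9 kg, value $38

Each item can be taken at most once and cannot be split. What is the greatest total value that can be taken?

$119

Check high-value combinations within 25 kg:
- A+B+D: weight 14+5+3=22, value 46+49+24=119
- B+C+D+E: weight 5+5+3+9=22, value 49+6+24+38=117
- B+D+E: weight 5+3+9=17, value 49+24+38=111
- A+B+C: weight 14+5+5=24, value 46+49+6=101
- A+B: weight 14+5=19, value 46+49=95
Best: $119.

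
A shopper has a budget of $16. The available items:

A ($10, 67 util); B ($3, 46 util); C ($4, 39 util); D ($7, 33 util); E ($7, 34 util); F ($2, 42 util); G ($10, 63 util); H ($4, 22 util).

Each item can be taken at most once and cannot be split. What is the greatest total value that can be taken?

161 util

This is a 0/1 knapsack; check combinations near the capacity.
- B+C+E+F: cost 3+4+7+2=16, value 46+39+34+42=161
- B+C+D+F: cost 3+4+7+2=16, value 46+39+33+42=160
- A+B+F: cost 10+3+2=15, value 67+46+42=155
- B+F+G: cost 3+2+10=15, value 46+42+63=151
- B+C+F+H: cost 3+4+2+4=13, value 46+39+42+22=149
Best: 161 util.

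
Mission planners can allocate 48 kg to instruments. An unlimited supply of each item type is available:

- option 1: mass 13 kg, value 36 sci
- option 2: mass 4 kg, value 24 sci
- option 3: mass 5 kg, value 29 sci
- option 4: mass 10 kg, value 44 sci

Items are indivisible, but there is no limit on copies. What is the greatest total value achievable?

288 sci

Best value-per-unit is option 2 at 24/4, and filling with it alone uses mass 12×4=48. No mix of the others beats 12×24 = 288.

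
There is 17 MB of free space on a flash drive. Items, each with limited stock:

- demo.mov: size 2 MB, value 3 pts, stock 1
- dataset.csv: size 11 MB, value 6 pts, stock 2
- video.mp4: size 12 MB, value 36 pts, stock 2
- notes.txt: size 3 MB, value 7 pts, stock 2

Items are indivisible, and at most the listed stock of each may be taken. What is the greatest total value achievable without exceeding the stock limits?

46 pts

Top feasible selections:
- 1×demo.mov + 1×video.mp4 + 1×notes.txt: size 17, value 46
- 1×video.mp4 + 1×notes.txt: size 15, value 43
- 1×demo.mov + 1×video.mp4: size 14, value 39
Best: 46 pts.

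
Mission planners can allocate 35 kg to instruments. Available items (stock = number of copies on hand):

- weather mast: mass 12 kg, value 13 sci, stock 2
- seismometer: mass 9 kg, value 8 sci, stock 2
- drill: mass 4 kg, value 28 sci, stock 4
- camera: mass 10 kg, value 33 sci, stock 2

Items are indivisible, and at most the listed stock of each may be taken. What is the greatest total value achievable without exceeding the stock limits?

Best selections within mass 35 and stock limits:
- 1×seismometer + 4×drill + 1×camera: mass 35, value 153
- 3×drill + 2×camera: mass 32, value 150
- 4×drill + 1×camera: mass 26, value 145
- 1×weather mast + 3×drill + 1×camera: mass 34, value 130
Best: 153 sci.

153 sci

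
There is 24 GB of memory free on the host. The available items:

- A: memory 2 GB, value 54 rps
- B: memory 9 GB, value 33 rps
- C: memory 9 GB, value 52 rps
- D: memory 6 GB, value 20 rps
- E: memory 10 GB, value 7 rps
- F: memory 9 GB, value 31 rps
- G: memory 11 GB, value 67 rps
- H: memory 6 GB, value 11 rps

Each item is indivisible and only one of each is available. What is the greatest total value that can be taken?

This is a 0/1 knapsack; check combinations near the capacity.
- A+C+G: memory 2+9+11=22, value 54+52+67=173
- A+B+G: memory 2+9+11=22, value 54+33+67=154
- A+F+G: memory 2+9+11=22, value 54+31+67=152
- A+D+G: memory 2+6+11=19, value 54+20+67=141
- A+B+C: memory 2+9+9=20, value 54+33+52=139
Best: 173 rps.

173 rps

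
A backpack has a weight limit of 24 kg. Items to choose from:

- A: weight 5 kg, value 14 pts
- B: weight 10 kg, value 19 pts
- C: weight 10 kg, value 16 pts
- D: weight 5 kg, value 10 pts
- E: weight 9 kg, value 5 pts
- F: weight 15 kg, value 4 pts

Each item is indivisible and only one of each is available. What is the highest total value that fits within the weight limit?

43 pts

Check high-value combinations within 24 kg:
- A+B+D: weight 5+10+5=20, value 14+19+10=43
- A+C+D: weight 5+10+5=20, value 14+16+10=40
- A+B+E: weight 5+10+9=24, value 14+19+5=38
- B+C: weight 10+10=20, value 19+16=35
- A+C+E: weight 5+10+9=24, value 14+16+5=35
Best: 43 pts.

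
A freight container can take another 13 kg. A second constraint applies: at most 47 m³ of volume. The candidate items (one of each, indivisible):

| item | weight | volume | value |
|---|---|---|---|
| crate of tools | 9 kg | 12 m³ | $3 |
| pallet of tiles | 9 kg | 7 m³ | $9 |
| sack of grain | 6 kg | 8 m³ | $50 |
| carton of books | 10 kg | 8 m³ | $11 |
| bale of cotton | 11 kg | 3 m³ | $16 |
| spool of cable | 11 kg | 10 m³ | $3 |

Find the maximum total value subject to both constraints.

Feasible sets respecting both limits:
- sack of grain: weight 6, volume 8, value 50
- bale of cotton: weight 11, volume 3, value 16
- carton of books: weight 10, volume 8, value 11
Best: $50.

$50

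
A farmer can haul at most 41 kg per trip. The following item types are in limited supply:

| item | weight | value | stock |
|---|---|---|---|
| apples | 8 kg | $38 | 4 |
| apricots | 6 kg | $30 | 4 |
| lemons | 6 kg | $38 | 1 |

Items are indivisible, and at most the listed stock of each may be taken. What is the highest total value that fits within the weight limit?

Best selections within weight 41 and stock limits:
- 2×apples + 3×apricots + 1×lemons: weight 40, value 204
- 1×apples + 4×apricots + 1×lemons: weight 38, value 196
- 2×apples + 4×apricots: weight 40, value 196
Best: $204.

$204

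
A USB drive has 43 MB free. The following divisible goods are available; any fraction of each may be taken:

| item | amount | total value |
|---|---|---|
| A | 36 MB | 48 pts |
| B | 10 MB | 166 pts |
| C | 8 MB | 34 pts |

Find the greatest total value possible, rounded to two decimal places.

Take in order of value per unit:
- B (166/10 per unit): all 10 → value 166, running total 166.00
- C (34/8 per unit): all 8 → value 34, running total 200.00
- A (48/36 per unit): 25 of 36 → value 25×48/36 = 33.3333, running total 233.33
Total 233.33.

233.33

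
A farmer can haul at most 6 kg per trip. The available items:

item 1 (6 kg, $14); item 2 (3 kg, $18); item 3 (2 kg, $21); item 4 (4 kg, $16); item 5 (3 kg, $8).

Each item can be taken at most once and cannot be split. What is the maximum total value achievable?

Check high-value combinations within 6 kg:
- item 2+item 3: weight 3+2=5, value 18+21=39
- item 3+item 4: weight 2+4=6, value 21+16=37
- item 3+item 5: weight 2+3=5, value 21+8=29
Best: $39.

$39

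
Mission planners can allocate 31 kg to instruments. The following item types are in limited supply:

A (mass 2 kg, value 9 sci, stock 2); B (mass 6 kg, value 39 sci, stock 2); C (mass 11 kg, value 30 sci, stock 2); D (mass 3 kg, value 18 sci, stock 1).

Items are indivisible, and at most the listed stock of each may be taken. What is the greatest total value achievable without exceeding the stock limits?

Best selections within mass 31 and stock limits:
- 2×A + 2×B + 1×C + 1×D: mass 30, value 144
- 1×A + 2×B + 1×C + 1×D: mass 28, value 135
- 2×B + 1×C + 1×D: mass 26, value 126
- 2×A + 2×B + 1×C: mass 27, value 126
Best: 144 sci.

144 sci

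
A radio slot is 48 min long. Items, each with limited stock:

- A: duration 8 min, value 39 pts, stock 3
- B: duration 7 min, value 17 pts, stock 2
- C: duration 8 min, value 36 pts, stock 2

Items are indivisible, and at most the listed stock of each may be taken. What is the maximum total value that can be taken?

206 pts

Top feasible selections:
- 3×A + 1×B + 2×C: duration 47, value 206
- 3×A + 2×C: duration 40, value 189
- 3×A + 2×B + 1×C: duration 46, value 187
- 2×A + 2×B + 2×C: duration 46, value 184
Best: 206 pts.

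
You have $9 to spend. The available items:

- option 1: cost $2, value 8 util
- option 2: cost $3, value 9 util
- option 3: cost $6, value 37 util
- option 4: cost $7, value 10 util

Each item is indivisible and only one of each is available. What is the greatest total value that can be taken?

This is a 0/1 knapsack; check combinations near the capacity.
- option 2+option 3: cost 3+6=9, value 9+37=46
- option 1+option 3: cost 2+6=8, value 8+37=45
- option 3: cost 6, value 37
- option 1+option 4: cost 2+7=9, value 8+10=18
- option 1+option 2: cost 2+3=5, value 8+9=17
Best: 46 util.

46 util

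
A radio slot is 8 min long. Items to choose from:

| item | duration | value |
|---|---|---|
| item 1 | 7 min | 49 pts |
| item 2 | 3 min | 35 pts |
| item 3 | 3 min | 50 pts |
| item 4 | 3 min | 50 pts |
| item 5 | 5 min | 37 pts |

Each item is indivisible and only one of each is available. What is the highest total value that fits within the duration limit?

100 pts

This is a 0/1 knapsack; check combinations near the capacity.
- item 3+item 4: duration 3+3=6, value 50+50=100
- item 3+item 5: duration 3+5=8, value 50+37=87
- item 4+item 5: duration 3+5=8, value 50+37=87
Best: 100 pts.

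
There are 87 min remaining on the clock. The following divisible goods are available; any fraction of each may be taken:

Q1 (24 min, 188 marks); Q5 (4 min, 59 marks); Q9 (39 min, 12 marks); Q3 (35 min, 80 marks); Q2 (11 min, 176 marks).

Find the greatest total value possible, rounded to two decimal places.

507.00

Take in order of value per unit:
- Q2 (176/11 per unit): all 11 → value 176, running total 176.00
- Q5 (59/4 per unit): all 4 → value 59, running total 235.00
- Q1 (188/24 per unit): all 24 → value 188, running total 423.00
- Q3 (80/35 per unit): all 35 → value 80, running total 503.00
- Q9 (12/39 per unit): 13 of 39 → value 13×12/39 = 4.0000, running total 507.00
Total 507.00.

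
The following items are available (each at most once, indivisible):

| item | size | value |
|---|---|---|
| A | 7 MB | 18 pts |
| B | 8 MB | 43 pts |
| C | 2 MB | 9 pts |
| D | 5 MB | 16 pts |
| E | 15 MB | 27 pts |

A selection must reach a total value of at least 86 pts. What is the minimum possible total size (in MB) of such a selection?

22

Subsets with value ≥ 86, sorted by total size:
- A+B+C+D: size 22, value 86
- B+D+E: size 28, value 86
Minimum size: 22 MB.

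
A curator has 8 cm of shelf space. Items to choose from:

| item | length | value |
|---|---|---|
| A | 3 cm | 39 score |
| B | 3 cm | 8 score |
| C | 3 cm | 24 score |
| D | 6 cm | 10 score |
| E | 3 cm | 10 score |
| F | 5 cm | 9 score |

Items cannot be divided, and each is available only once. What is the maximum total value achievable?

63 score

This is a 0/1 knapsack; check combinations near the capacity.
- A+C: length 3+3=6, value 39+24=63
- A+E: length 3+3=6, value 39+10=49
- A+F: length 3+5=8, value 39+9=48
- A+B: length 3+3=6, value 39+8=47
Best: 63 score.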